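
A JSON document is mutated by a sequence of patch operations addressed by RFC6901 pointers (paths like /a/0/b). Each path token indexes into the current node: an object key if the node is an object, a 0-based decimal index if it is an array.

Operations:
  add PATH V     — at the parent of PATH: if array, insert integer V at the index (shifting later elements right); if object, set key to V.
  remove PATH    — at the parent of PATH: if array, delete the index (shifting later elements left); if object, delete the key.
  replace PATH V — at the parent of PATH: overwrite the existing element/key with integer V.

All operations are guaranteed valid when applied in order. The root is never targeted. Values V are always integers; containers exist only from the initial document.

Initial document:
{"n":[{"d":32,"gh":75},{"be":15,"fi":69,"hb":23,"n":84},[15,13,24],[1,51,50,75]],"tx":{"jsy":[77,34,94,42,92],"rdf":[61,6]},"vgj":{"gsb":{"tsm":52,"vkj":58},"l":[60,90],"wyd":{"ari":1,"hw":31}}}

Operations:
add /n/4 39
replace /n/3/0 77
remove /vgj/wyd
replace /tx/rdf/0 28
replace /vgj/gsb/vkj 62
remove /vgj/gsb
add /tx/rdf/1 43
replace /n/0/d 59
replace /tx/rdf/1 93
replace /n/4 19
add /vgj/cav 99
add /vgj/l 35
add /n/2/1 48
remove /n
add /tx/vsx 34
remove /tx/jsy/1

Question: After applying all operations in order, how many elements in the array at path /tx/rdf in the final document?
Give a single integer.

After op 1 (add /n/4 39): {"n":[{"d":32,"gh":75},{"be":15,"fi":69,"hb":23,"n":84},[15,13,24],[1,51,50,75],39],"tx":{"jsy":[77,34,94,42,92],"rdf":[61,6]},"vgj":{"gsb":{"tsm":52,"vkj":58},"l":[60,90],"wyd":{"ari":1,"hw":31}}}
After op 2 (replace /n/3/0 77): {"n":[{"d":32,"gh":75},{"be":15,"fi":69,"hb":23,"n":84},[15,13,24],[77,51,50,75],39],"tx":{"jsy":[77,34,94,42,92],"rdf":[61,6]},"vgj":{"gsb":{"tsm":52,"vkj":58},"l":[60,90],"wyd":{"ari":1,"hw":31}}}
After op 3 (remove /vgj/wyd): {"n":[{"d":32,"gh":75},{"be":15,"fi":69,"hb":23,"n":84},[15,13,24],[77,51,50,75],39],"tx":{"jsy":[77,34,94,42,92],"rdf":[61,6]},"vgj":{"gsb":{"tsm":52,"vkj":58},"l":[60,90]}}
After op 4 (replace /tx/rdf/0 28): {"n":[{"d":32,"gh":75},{"be":15,"fi":69,"hb":23,"n":84},[15,13,24],[77,51,50,75],39],"tx":{"jsy":[77,34,94,42,92],"rdf":[28,6]},"vgj":{"gsb":{"tsm":52,"vkj":58},"l":[60,90]}}
After op 5 (replace /vgj/gsb/vkj 62): {"n":[{"d":32,"gh":75},{"be":15,"fi":69,"hb":23,"n":84},[15,13,24],[77,51,50,75],39],"tx":{"jsy":[77,34,94,42,92],"rdf":[28,6]},"vgj":{"gsb":{"tsm":52,"vkj":62},"l":[60,90]}}
After op 6 (remove /vgj/gsb): {"n":[{"d":32,"gh":75},{"be":15,"fi":69,"hb":23,"n":84},[15,13,24],[77,51,50,75],39],"tx":{"jsy":[77,34,94,42,92],"rdf":[28,6]},"vgj":{"l":[60,90]}}
After op 7 (add /tx/rdf/1 43): {"n":[{"d":32,"gh":75},{"be":15,"fi":69,"hb":23,"n":84},[15,13,24],[77,51,50,75],39],"tx":{"jsy":[77,34,94,42,92],"rdf":[28,43,6]},"vgj":{"l":[60,90]}}
After op 8 (replace /n/0/d 59): {"n":[{"d":59,"gh":75},{"be":15,"fi":69,"hb":23,"n":84},[15,13,24],[77,51,50,75],39],"tx":{"jsy":[77,34,94,42,92],"rdf":[28,43,6]},"vgj":{"l":[60,90]}}
After op 9 (replace /tx/rdf/1 93): {"n":[{"d":59,"gh":75},{"be":15,"fi":69,"hb":23,"n":84},[15,13,24],[77,51,50,75],39],"tx":{"jsy":[77,34,94,42,92],"rdf":[28,93,6]},"vgj":{"l":[60,90]}}
After op 10 (replace /n/4 19): {"n":[{"d":59,"gh":75},{"be":15,"fi":69,"hb":23,"n":84},[15,13,24],[77,51,50,75],19],"tx":{"jsy":[77,34,94,42,92],"rdf":[28,93,6]},"vgj":{"l":[60,90]}}
After op 11 (add /vgj/cav 99): {"n":[{"d":59,"gh":75},{"be":15,"fi":69,"hb":23,"n":84},[15,13,24],[77,51,50,75],19],"tx":{"jsy":[77,34,94,42,92],"rdf":[28,93,6]},"vgj":{"cav":99,"l":[60,90]}}
After op 12 (add /vgj/l 35): {"n":[{"d":59,"gh":75},{"be":15,"fi":69,"hb":23,"n":84},[15,13,24],[77,51,50,75],19],"tx":{"jsy":[77,34,94,42,92],"rdf":[28,93,6]},"vgj":{"cav":99,"l":35}}
After op 13 (add /n/2/1 48): {"n":[{"d":59,"gh":75},{"be":15,"fi":69,"hb":23,"n":84},[15,48,13,24],[77,51,50,75],19],"tx":{"jsy":[77,34,94,42,92],"rdf":[28,93,6]},"vgj":{"cav":99,"l":35}}
After op 14 (remove /n): {"tx":{"jsy":[77,34,94,42,92],"rdf":[28,93,6]},"vgj":{"cav":99,"l":35}}
After op 15 (add /tx/vsx 34): {"tx":{"jsy":[77,34,94,42,92],"rdf":[28,93,6],"vsx":34},"vgj":{"cav":99,"l":35}}
After op 16 (remove /tx/jsy/1): {"tx":{"jsy":[77,94,42,92],"rdf":[28,93,6],"vsx":34},"vgj":{"cav":99,"l":35}}
Size at path /tx/rdf: 3

Answer: 3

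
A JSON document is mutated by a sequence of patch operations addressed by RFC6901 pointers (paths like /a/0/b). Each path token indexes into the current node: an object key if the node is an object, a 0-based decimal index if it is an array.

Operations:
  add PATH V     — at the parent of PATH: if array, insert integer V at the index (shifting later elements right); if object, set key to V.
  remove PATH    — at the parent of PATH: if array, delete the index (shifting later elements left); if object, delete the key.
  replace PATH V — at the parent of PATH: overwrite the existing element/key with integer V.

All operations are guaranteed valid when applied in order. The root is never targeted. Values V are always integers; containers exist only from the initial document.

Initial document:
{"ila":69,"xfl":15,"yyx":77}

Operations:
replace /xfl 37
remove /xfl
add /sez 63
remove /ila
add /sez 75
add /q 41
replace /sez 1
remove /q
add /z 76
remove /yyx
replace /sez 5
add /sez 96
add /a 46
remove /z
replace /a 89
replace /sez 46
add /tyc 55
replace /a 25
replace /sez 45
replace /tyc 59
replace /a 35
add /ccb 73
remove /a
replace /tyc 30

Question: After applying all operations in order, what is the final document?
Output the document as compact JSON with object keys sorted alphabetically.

After op 1 (replace /xfl 37): {"ila":69,"xfl":37,"yyx":77}
After op 2 (remove /xfl): {"ila":69,"yyx":77}
After op 3 (add /sez 63): {"ila":69,"sez":63,"yyx":77}
After op 4 (remove /ila): {"sez":63,"yyx":77}
After op 5 (add /sez 75): {"sez":75,"yyx":77}
After op 6 (add /q 41): {"q":41,"sez":75,"yyx":77}
After op 7 (replace /sez 1): {"q":41,"sez":1,"yyx":77}
After op 8 (remove /q): {"sez":1,"yyx":77}
After op 9 (add /z 76): {"sez":1,"yyx":77,"z":76}
After op 10 (remove /yyx): {"sez":1,"z":76}
After op 11 (replace /sez 5): {"sez":5,"z":76}
After op 12 (add /sez 96): {"sez":96,"z":76}
After op 13 (add /a 46): {"a":46,"sez":96,"z":76}
After op 14 (remove /z): {"a":46,"sez":96}
After op 15 (replace /a 89): {"a":89,"sez":96}
After op 16 (replace /sez 46): {"a":89,"sez":46}
After op 17 (add /tyc 55): {"a":89,"sez":46,"tyc":55}
After op 18 (replace /a 25): {"a":25,"sez":46,"tyc":55}
After op 19 (replace /sez 45): {"a":25,"sez":45,"tyc":55}
After op 20 (replace /tyc 59): {"a":25,"sez":45,"tyc":59}
After op 21 (replace /a 35): {"a":35,"sez":45,"tyc":59}
After op 22 (add /ccb 73): {"a":35,"ccb":73,"sez":45,"tyc":59}
After op 23 (remove /a): {"ccb":73,"sez":45,"tyc":59}
After op 24 (replace /tyc 30): {"ccb":73,"sez":45,"tyc":30}

Answer: {"ccb":73,"sez":45,"tyc":30}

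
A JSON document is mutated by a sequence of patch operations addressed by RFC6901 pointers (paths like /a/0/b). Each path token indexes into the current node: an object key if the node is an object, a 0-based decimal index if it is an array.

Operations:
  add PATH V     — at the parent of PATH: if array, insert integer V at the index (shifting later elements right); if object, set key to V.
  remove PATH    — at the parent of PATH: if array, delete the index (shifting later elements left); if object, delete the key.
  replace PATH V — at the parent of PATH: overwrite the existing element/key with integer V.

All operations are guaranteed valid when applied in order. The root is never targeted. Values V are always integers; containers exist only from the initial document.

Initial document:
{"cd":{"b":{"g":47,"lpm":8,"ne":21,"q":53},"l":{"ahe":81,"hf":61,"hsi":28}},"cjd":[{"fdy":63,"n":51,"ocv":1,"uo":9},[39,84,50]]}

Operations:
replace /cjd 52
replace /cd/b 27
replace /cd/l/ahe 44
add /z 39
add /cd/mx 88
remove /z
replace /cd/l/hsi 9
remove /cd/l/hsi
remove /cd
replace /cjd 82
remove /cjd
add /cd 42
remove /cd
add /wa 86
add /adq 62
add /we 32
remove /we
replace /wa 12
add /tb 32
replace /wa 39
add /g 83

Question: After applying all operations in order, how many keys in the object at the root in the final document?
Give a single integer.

Answer: 4

Derivation:
After op 1 (replace /cjd 52): {"cd":{"b":{"g":47,"lpm":8,"ne":21,"q":53},"l":{"ahe":81,"hf":61,"hsi":28}},"cjd":52}
After op 2 (replace /cd/b 27): {"cd":{"b":27,"l":{"ahe":81,"hf":61,"hsi":28}},"cjd":52}
After op 3 (replace /cd/l/ahe 44): {"cd":{"b":27,"l":{"ahe":44,"hf":61,"hsi":28}},"cjd":52}
After op 4 (add /z 39): {"cd":{"b":27,"l":{"ahe":44,"hf":61,"hsi":28}},"cjd":52,"z":39}
After op 5 (add /cd/mx 88): {"cd":{"b":27,"l":{"ahe":44,"hf":61,"hsi":28},"mx":88},"cjd":52,"z":39}
After op 6 (remove /z): {"cd":{"b":27,"l":{"ahe":44,"hf":61,"hsi":28},"mx":88},"cjd":52}
After op 7 (replace /cd/l/hsi 9): {"cd":{"b":27,"l":{"ahe":44,"hf":61,"hsi":9},"mx":88},"cjd":52}
After op 8 (remove /cd/l/hsi): {"cd":{"b":27,"l":{"ahe":44,"hf":61},"mx":88},"cjd":52}
After op 9 (remove /cd): {"cjd":52}
After op 10 (replace /cjd 82): {"cjd":82}
After op 11 (remove /cjd): {}
After op 12 (add /cd 42): {"cd":42}
After op 13 (remove /cd): {}
After op 14 (add /wa 86): {"wa":86}
After op 15 (add /adq 62): {"adq":62,"wa":86}
After op 16 (add /we 32): {"adq":62,"wa":86,"we":32}
After op 17 (remove /we): {"adq":62,"wa":86}
After op 18 (replace /wa 12): {"adq":62,"wa":12}
After op 19 (add /tb 32): {"adq":62,"tb":32,"wa":12}
After op 20 (replace /wa 39): {"adq":62,"tb":32,"wa":39}
After op 21 (add /g 83): {"adq":62,"g":83,"tb":32,"wa":39}
Size at the root: 4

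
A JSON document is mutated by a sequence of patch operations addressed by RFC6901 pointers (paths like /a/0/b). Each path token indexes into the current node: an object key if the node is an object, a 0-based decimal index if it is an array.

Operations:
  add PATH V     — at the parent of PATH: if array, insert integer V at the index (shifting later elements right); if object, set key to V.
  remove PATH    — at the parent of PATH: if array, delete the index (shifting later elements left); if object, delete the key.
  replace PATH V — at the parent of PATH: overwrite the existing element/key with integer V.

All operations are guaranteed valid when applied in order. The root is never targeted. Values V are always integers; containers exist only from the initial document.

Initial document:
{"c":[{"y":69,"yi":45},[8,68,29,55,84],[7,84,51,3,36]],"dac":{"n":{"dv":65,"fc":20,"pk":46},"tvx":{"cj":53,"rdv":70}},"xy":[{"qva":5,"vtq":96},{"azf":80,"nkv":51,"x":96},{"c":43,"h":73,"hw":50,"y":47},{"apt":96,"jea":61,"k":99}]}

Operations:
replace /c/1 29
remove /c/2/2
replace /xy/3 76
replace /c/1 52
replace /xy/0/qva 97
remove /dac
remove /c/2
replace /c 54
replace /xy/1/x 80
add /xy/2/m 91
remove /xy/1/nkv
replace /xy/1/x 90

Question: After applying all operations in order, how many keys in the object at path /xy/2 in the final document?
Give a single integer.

After op 1 (replace /c/1 29): {"c":[{"y":69,"yi":45},29,[7,84,51,3,36]],"dac":{"n":{"dv":65,"fc":20,"pk":46},"tvx":{"cj":53,"rdv":70}},"xy":[{"qva":5,"vtq":96},{"azf":80,"nkv":51,"x":96},{"c":43,"h":73,"hw":50,"y":47},{"apt":96,"jea":61,"k":99}]}
After op 2 (remove /c/2/2): {"c":[{"y":69,"yi":45},29,[7,84,3,36]],"dac":{"n":{"dv":65,"fc":20,"pk":46},"tvx":{"cj":53,"rdv":70}},"xy":[{"qva":5,"vtq":96},{"azf":80,"nkv":51,"x":96},{"c":43,"h":73,"hw":50,"y":47},{"apt":96,"jea":61,"k":99}]}
After op 3 (replace /xy/3 76): {"c":[{"y":69,"yi":45},29,[7,84,3,36]],"dac":{"n":{"dv":65,"fc":20,"pk":46},"tvx":{"cj":53,"rdv":70}},"xy":[{"qva":5,"vtq":96},{"azf":80,"nkv":51,"x":96},{"c":43,"h":73,"hw":50,"y":47},76]}
After op 4 (replace /c/1 52): {"c":[{"y":69,"yi":45},52,[7,84,3,36]],"dac":{"n":{"dv":65,"fc":20,"pk":46},"tvx":{"cj":53,"rdv":70}},"xy":[{"qva":5,"vtq":96},{"azf":80,"nkv":51,"x":96},{"c":43,"h":73,"hw":50,"y":47},76]}
After op 5 (replace /xy/0/qva 97): {"c":[{"y":69,"yi":45},52,[7,84,3,36]],"dac":{"n":{"dv":65,"fc":20,"pk":46},"tvx":{"cj":53,"rdv":70}},"xy":[{"qva":97,"vtq":96},{"azf":80,"nkv":51,"x":96},{"c":43,"h":73,"hw":50,"y":47},76]}
After op 6 (remove /dac): {"c":[{"y":69,"yi":45},52,[7,84,3,36]],"xy":[{"qva":97,"vtq":96},{"azf":80,"nkv":51,"x":96},{"c":43,"h":73,"hw":50,"y":47},76]}
After op 7 (remove /c/2): {"c":[{"y":69,"yi":45},52],"xy":[{"qva":97,"vtq":96},{"azf":80,"nkv":51,"x":96},{"c":43,"h":73,"hw":50,"y":47},76]}
After op 8 (replace /c 54): {"c":54,"xy":[{"qva":97,"vtq":96},{"azf":80,"nkv":51,"x":96},{"c":43,"h":73,"hw":50,"y":47},76]}
After op 9 (replace /xy/1/x 80): {"c":54,"xy":[{"qva":97,"vtq":96},{"azf":80,"nkv":51,"x":80},{"c":43,"h":73,"hw":50,"y":47},76]}
After op 10 (add /xy/2/m 91): {"c":54,"xy":[{"qva":97,"vtq":96},{"azf":80,"nkv":51,"x":80},{"c":43,"h":73,"hw":50,"m":91,"y":47},76]}
After op 11 (remove /xy/1/nkv): {"c":54,"xy":[{"qva":97,"vtq":96},{"azf":80,"x":80},{"c":43,"h":73,"hw":50,"m":91,"y":47},76]}
After op 12 (replace /xy/1/x 90): {"c":54,"xy":[{"qva":97,"vtq":96},{"azf":80,"x":90},{"c":43,"h":73,"hw":50,"m":91,"y":47},76]}
Size at path /xy/2: 5

Answer: 5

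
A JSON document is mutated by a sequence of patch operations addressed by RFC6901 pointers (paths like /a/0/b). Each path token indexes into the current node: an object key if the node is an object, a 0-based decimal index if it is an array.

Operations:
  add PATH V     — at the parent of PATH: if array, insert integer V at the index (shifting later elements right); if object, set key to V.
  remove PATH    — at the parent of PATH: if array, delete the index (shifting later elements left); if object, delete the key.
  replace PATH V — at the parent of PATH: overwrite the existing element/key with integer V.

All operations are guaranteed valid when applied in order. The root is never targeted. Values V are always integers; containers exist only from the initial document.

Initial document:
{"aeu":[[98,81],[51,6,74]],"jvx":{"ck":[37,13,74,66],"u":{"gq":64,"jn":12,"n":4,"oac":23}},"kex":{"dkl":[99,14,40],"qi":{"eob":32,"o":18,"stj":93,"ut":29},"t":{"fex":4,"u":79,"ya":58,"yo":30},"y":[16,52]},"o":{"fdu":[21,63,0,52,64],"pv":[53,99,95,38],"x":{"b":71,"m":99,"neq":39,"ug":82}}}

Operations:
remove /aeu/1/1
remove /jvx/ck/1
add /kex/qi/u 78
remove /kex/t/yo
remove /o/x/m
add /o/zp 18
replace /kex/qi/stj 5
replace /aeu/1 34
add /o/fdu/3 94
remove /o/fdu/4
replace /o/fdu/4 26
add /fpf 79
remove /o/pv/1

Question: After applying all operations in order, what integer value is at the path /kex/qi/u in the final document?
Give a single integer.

After op 1 (remove /aeu/1/1): {"aeu":[[98,81],[51,74]],"jvx":{"ck":[37,13,74,66],"u":{"gq":64,"jn":12,"n":4,"oac":23}},"kex":{"dkl":[99,14,40],"qi":{"eob":32,"o":18,"stj":93,"ut":29},"t":{"fex":4,"u":79,"ya":58,"yo":30},"y":[16,52]},"o":{"fdu":[21,63,0,52,64],"pv":[53,99,95,38],"x":{"b":71,"m":99,"neq":39,"ug":82}}}
After op 2 (remove /jvx/ck/1): {"aeu":[[98,81],[51,74]],"jvx":{"ck":[37,74,66],"u":{"gq":64,"jn":12,"n":4,"oac":23}},"kex":{"dkl":[99,14,40],"qi":{"eob":32,"o":18,"stj":93,"ut":29},"t":{"fex":4,"u":79,"ya":58,"yo":30},"y":[16,52]},"o":{"fdu":[21,63,0,52,64],"pv":[53,99,95,38],"x":{"b":71,"m":99,"neq":39,"ug":82}}}
After op 3 (add /kex/qi/u 78): {"aeu":[[98,81],[51,74]],"jvx":{"ck":[37,74,66],"u":{"gq":64,"jn":12,"n":4,"oac":23}},"kex":{"dkl":[99,14,40],"qi":{"eob":32,"o":18,"stj":93,"u":78,"ut":29},"t":{"fex":4,"u":79,"ya":58,"yo":30},"y":[16,52]},"o":{"fdu":[21,63,0,52,64],"pv":[53,99,95,38],"x":{"b":71,"m":99,"neq":39,"ug":82}}}
After op 4 (remove /kex/t/yo): {"aeu":[[98,81],[51,74]],"jvx":{"ck":[37,74,66],"u":{"gq":64,"jn":12,"n":4,"oac":23}},"kex":{"dkl":[99,14,40],"qi":{"eob":32,"o":18,"stj":93,"u":78,"ut":29},"t":{"fex":4,"u":79,"ya":58},"y":[16,52]},"o":{"fdu":[21,63,0,52,64],"pv":[53,99,95,38],"x":{"b":71,"m":99,"neq":39,"ug":82}}}
After op 5 (remove /o/x/m): {"aeu":[[98,81],[51,74]],"jvx":{"ck":[37,74,66],"u":{"gq":64,"jn":12,"n":4,"oac":23}},"kex":{"dkl":[99,14,40],"qi":{"eob":32,"o":18,"stj":93,"u":78,"ut":29},"t":{"fex":4,"u":79,"ya":58},"y":[16,52]},"o":{"fdu":[21,63,0,52,64],"pv":[53,99,95,38],"x":{"b":71,"neq":39,"ug":82}}}
After op 6 (add /o/zp 18): {"aeu":[[98,81],[51,74]],"jvx":{"ck":[37,74,66],"u":{"gq":64,"jn":12,"n":4,"oac":23}},"kex":{"dkl":[99,14,40],"qi":{"eob":32,"o":18,"stj":93,"u":78,"ut":29},"t":{"fex":4,"u":79,"ya":58},"y":[16,52]},"o":{"fdu":[21,63,0,52,64],"pv":[53,99,95,38],"x":{"b":71,"neq":39,"ug":82},"zp":18}}
After op 7 (replace /kex/qi/stj 5): {"aeu":[[98,81],[51,74]],"jvx":{"ck":[37,74,66],"u":{"gq":64,"jn":12,"n":4,"oac":23}},"kex":{"dkl":[99,14,40],"qi":{"eob":32,"o":18,"stj":5,"u":78,"ut":29},"t":{"fex":4,"u":79,"ya":58},"y":[16,52]},"o":{"fdu":[21,63,0,52,64],"pv":[53,99,95,38],"x":{"b":71,"neq":39,"ug":82},"zp":18}}
After op 8 (replace /aeu/1 34): {"aeu":[[98,81],34],"jvx":{"ck":[37,74,66],"u":{"gq":64,"jn":12,"n":4,"oac":23}},"kex":{"dkl":[99,14,40],"qi":{"eob":32,"o":18,"stj":5,"u":78,"ut":29},"t":{"fex":4,"u":79,"ya":58},"y":[16,52]},"o":{"fdu":[21,63,0,52,64],"pv":[53,99,95,38],"x":{"b":71,"neq":39,"ug":82},"zp":18}}
After op 9 (add /o/fdu/3 94): {"aeu":[[98,81],34],"jvx":{"ck":[37,74,66],"u":{"gq":64,"jn":12,"n":4,"oac":23}},"kex":{"dkl":[99,14,40],"qi":{"eob":32,"o":18,"stj":5,"u":78,"ut":29},"t":{"fex":4,"u":79,"ya":58},"y":[16,52]},"o":{"fdu":[21,63,0,94,52,64],"pv":[53,99,95,38],"x":{"b":71,"neq":39,"ug":82},"zp":18}}
After op 10 (remove /o/fdu/4): {"aeu":[[98,81],34],"jvx":{"ck":[37,74,66],"u":{"gq":64,"jn":12,"n":4,"oac":23}},"kex":{"dkl":[99,14,40],"qi":{"eob":32,"o":18,"stj":5,"u":78,"ut":29},"t":{"fex":4,"u":79,"ya":58},"y":[16,52]},"o":{"fdu":[21,63,0,94,64],"pv":[53,99,95,38],"x":{"b":71,"neq":39,"ug":82},"zp":18}}
After op 11 (replace /o/fdu/4 26): {"aeu":[[98,81],34],"jvx":{"ck":[37,74,66],"u":{"gq":64,"jn":12,"n":4,"oac":23}},"kex":{"dkl":[99,14,40],"qi":{"eob":32,"o":18,"stj":5,"u":78,"ut":29},"t":{"fex":4,"u":79,"ya":58},"y":[16,52]},"o":{"fdu":[21,63,0,94,26],"pv":[53,99,95,38],"x":{"b":71,"neq":39,"ug":82},"zp":18}}
After op 12 (add /fpf 79): {"aeu":[[98,81],34],"fpf":79,"jvx":{"ck":[37,74,66],"u":{"gq":64,"jn":12,"n":4,"oac":23}},"kex":{"dkl":[99,14,40],"qi":{"eob":32,"o":18,"stj":5,"u":78,"ut":29},"t":{"fex":4,"u":79,"ya":58},"y":[16,52]},"o":{"fdu":[21,63,0,94,26],"pv":[53,99,95,38],"x":{"b":71,"neq":39,"ug":82},"zp":18}}
After op 13 (remove /o/pv/1): {"aeu":[[98,81],34],"fpf":79,"jvx":{"ck":[37,74,66],"u":{"gq":64,"jn":12,"n":4,"oac":23}},"kex":{"dkl":[99,14,40],"qi":{"eob":32,"o":18,"stj":5,"u":78,"ut":29},"t":{"fex":4,"u":79,"ya":58},"y":[16,52]},"o":{"fdu":[21,63,0,94,26],"pv":[53,95,38],"x":{"b":71,"neq":39,"ug":82},"zp":18}}
Value at /kex/qi/u: 78

Answer: 78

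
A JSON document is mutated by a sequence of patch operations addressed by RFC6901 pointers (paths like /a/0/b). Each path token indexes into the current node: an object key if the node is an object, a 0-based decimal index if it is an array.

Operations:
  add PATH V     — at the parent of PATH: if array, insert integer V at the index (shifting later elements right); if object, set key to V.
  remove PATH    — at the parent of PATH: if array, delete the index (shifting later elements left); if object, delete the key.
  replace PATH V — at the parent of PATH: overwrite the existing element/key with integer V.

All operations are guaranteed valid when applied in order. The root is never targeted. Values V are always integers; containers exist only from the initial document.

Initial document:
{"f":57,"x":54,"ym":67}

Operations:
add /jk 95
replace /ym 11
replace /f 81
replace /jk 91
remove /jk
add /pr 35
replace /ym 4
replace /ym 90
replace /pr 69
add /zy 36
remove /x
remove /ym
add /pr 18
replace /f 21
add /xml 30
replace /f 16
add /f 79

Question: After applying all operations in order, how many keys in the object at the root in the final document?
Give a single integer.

After op 1 (add /jk 95): {"f":57,"jk":95,"x":54,"ym":67}
After op 2 (replace /ym 11): {"f":57,"jk":95,"x":54,"ym":11}
After op 3 (replace /f 81): {"f":81,"jk":95,"x":54,"ym":11}
After op 4 (replace /jk 91): {"f":81,"jk":91,"x":54,"ym":11}
After op 5 (remove /jk): {"f":81,"x":54,"ym":11}
After op 6 (add /pr 35): {"f":81,"pr":35,"x":54,"ym":11}
After op 7 (replace /ym 4): {"f":81,"pr":35,"x":54,"ym":4}
After op 8 (replace /ym 90): {"f":81,"pr":35,"x":54,"ym":90}
After op 9 (replace /pr 69): {"f":81,"pr":69,"x":54,"ym":90}
After op 10 (add /zy 36): {"f":81,"pr":69,"x":54,"ym":90,"zy":36}
After op 11 (remove /x): {"f":81,"pr":69,"ym":90,"zy":36}
After op 12 (remove /ym): {"f":81,"pr":69,"zy":36}
After op 13 (add /pr 18): {"f":81,"pr":18,"zy":36}
After op 14 (replace /f 21): {"f":21,"pr":18,"zy":36}
After op 15 (add /xml 30): {"f":21,"pr":18,"xml":30,"zy":36}
After op 16 (replace /f 16): {"f":16,"pr":18,"xml":30,"zy":36}
After op 17 (add /f 79): {"f":79,"pr":18,"xml":30,"zy":36}
Size at the root: 4

Answer: 4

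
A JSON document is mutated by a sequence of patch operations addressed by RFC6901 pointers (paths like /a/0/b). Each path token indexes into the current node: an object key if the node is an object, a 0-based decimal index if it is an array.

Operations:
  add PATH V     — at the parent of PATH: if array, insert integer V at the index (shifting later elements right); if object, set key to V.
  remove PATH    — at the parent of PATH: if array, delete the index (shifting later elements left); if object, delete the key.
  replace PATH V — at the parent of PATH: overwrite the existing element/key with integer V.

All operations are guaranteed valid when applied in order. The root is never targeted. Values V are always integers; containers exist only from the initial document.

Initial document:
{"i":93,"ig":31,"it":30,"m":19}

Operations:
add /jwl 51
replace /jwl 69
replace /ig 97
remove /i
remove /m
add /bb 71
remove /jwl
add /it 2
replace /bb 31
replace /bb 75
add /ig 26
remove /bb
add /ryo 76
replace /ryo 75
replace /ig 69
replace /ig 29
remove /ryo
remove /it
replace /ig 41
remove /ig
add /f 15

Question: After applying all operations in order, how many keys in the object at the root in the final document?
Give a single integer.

Answer: 1

Derivation:
After op 1 (add /jwl 51): {"i":93,"ig":31,"it":30,"jwl":51,"m":19}
After op 2 (replace /jwl 69): {"i":93,"ig":31,"it":30,"jwl":69,"m":19}
After op 3 (replace /ig 97): {"i":93,"ig":97,"it":30,"jwl":69,"m":19}
After op 4 (remove /i): {"ig":97,"it":30,"jwl":69,"m":19}
After op 5 (remove /m): {"ig":97,"it":30,"jwl":69}
After op 6 (add /bb 71): {"bb":71,"ig":97,"it":30,"jwl":69}
After op 7 (remove /jwl): {"bb":71,"ig":97,"it":30}
After op 8 (add /it 2): {"bb":71,"ig":97,"it":2}
After op 9 (replace /bb 31): {"bb":31,"ig":97,"it":2}
After op 10 (replace /bb 75): {"bb":75,"ig":97,"it":2}
After op 11 (add /ig 26): {"bb":75,"ig":26,"it":2}
After op 12 (remove /bb): {"ig":26,"it":2}
After op 13 (add /ryo 76): {"ig":26,"it":2,"ryo":76}
After op 14 (replace /ryo 75): {"ig":26,"it":2,"ryo":75}
After op 15 (replace /ig 69): {"ig":69,"it":2,"ryo":75}
After op 16 (replace /ig 29): {"ig":29,"it":2,"ryo":75}
After op 17 (remove /ryo): {"ig":29,"it":2}
After op 18 (remove /it): {"ig":29}
After op 19 (replace /ig 41): {"ig":41}
After op 20 (remove /ig): {}
After op 21 (add /f 15): {"f":15}
Size at the root: 1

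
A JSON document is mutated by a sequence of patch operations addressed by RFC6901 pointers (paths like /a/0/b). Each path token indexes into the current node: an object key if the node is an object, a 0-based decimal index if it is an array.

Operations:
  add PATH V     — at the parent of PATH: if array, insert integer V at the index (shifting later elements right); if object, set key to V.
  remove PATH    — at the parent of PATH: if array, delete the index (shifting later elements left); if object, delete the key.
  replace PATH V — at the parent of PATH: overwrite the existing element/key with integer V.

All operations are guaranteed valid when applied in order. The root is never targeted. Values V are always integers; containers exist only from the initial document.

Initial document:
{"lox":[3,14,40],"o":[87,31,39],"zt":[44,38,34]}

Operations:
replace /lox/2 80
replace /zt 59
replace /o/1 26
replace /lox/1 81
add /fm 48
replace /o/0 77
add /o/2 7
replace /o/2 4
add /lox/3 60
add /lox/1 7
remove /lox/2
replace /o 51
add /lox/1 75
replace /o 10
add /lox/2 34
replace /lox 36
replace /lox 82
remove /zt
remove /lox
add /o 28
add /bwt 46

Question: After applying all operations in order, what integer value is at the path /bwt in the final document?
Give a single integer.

After op 1 (replace /lox/2 80): {"lox":[3,14,80],"o":[87,31,39],"zt":[44,38,34]}
After op 2 (replace /zt 59): {"lox":[3,14,80],"o":[87,31,39],"zt":59}
After op 3 (replace /o/1 26): {"lox":[3,14,80],"o":[87,26,39],"zt":59}
After op 4 (replace /lox/1 81): {"lox":[3,81,80],"o":[87,26,39],"zt":59}
After op 5 (add /fm 48): {"fm":48,"lox":[3,81,80],"o":[87,26,39],"zt":59}
After op 6 (replace /o/0 77): {"fm":48,"lox":[3,81,80],"o":[77,26,39],"zt":59}
After op 7 (add /o/2 7): {"fm":48,"lox":[3,81,80],"o":[77,26,7,39],"zt":59}
After op 8 (replace /o/2 4): {"fm":48,"lox":[3,81,80],"o":[77,26,4,39],"zt":59}
After op 9 (add /lox/3 60): {"fm":48,"lox":[3,81,80,60],"o":[77,26,4,39],"zt":59}
After op 10 (add /lox/1 7): {"fm":48,"lox":[3,7,81,80,60],"o":[77,26,4,39],"zt":59}
After op 11 (remove /lox/2): {"fm":48,"lox":[3,7,80,60],"o":[77,26,4,39],"zt":59}
After op 12 (replace /o 51): {"fm":48,"lox":[3,7,80,60],"o":51,"zt":59}
After op 13 (add /lox/1 75): {"fm":48,"lox":[3,75,7,80,60],"o":51,"zt":59}
After op 14 (replace /o 10): {"fm":48,"lox":[3,75,7,80,60],"o":10,"zt":59}
After op 15 (add /lox/2 34): {"fm":48,"lox":[3,75,34,7,80,60],"o":10,"zt":59}
After op 16 (replace /lox 36): {"fm":48,"lox":36,"o":10,"zt":59}
After op 17 (replace /lox 82): {"fm":48,"lox":82,"o":10,"zt":59}
After op 18 (remove /zt): {"fm":48,"lox":82,"o":10}
After op 19 (remove /lox): {"fm":48,"o":10}
After op 20 (add /o 28): {"fm":48,"o":28}
After op 21 (add /bwt 46): {"bwt":46,"fm":48,"o":28}
Value at /bwt: 46

Answer: 46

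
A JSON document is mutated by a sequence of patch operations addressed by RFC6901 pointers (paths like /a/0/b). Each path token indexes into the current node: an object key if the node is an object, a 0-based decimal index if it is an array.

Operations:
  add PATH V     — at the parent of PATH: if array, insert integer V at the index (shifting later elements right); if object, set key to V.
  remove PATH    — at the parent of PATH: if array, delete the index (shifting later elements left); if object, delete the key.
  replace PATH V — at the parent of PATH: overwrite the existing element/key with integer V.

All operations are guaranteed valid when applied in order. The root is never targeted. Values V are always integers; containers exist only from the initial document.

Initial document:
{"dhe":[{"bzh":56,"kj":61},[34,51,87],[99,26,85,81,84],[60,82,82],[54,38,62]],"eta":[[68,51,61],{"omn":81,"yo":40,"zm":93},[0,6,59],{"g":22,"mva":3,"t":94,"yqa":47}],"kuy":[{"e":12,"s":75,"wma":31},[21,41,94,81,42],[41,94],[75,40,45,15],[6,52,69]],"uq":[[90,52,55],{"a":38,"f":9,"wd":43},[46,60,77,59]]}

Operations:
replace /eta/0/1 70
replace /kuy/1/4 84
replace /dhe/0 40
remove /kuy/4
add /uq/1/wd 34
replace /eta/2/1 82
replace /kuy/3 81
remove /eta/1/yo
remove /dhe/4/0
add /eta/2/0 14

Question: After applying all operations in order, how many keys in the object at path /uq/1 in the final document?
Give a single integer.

After op 1 (replace /eta/0/1 70): {"dhe":[{"bzh":56,"kj":61},[34,51,87],[99,26,85,81,84],[60,82,82],[54,38,62]],"eta":[[68,70,61],{"omn":81,"yo":40,"zm":93},[0,6,59],{"g":22,"mva":3,"t":94,"yqa":47}],"kuy":[{"e":12,"s":75,"wma":31},[21,41,94,81,42],[41,94],[75,40,45,15],[6,52,69]],"uq":[[90,52,55],{"a":38,"f":9,"wd":43},[46,60,77,59]]}
After op 2 (replace /kuy/1/4 84): {"dhe":[{"bzh":56,"kj":61},[34,51,87],[99,26,85,81,84],[60,82,82],[54,38,62]],"eta":[[68,70,61],{"omn":81,"yo":40,"zm":93},[0,6,59],{"g":22,"mva":3,"t":94,"yqa":47}],"kuy":[{"e":12,"s":75,"wma":31},[21,41,94,81,84],[41,94],[75,40,45,15],[6,52,69]],"uq":[[90,52,55],{"a":38,"f":9,"wd":43},[46,60,77,59]]}
After op 3 (replace /dhe/0 40): {"dhe":[40,[34,51,87],[99,26,85,81,84],[60,82,82],[54,38,62]],"eta":[[68,70,61],{"omn":81,"yo":40,"zm":93},[0,6,59],{"g":22,"mva":3,"t":94,"yqa":47}],"kuy":[{"e":12,"s":75,"wma":31},[21,41,94,81,84],[41,94],[75,40,45,15],[6,52,69]],"uq":[[90,52,55],{"a":38,"f":9,"wd":43},[46,60,77,59]]}
After op 4 (remove /kuy/4): {"dhe":[40,[34,51,87],[99,26,85,81,84],[60,82,82],[54,38,62]],"eta":[[68,70,61],{"omn":81,"yo":40,"zm":93},[0,6,59],{"g":22,"mva":3,"t":94,"yqa":47}],"kuy":[{"e":12,"s":75,"wma":31},[21,41,94,81,84],[41,94],[75,40,45,15]],"uq":[[90,52,55],{"a":38,"f":9,"wd":43},[46,60,77,59]]}
After op 5 (add /uq/1/wd 34): {"dhe":[40,[34,51,87],[99,26,85,81,84],[60,82,82],[54,38,62]],"eta":[[68,70,61],{"omn":81,"yo":40,"zm":93},[0,6,59],{"g":22,"mva":3,"t":94,"yqa":47}],"kuy":[{"e":12,"s":75,"wma":31},[21,41,94,81,84],[41,94],[75,40,45,15]],"uq":[[90,52,55],{"a":38,"f":9,"wd":34},[46,60,77,59]]}
After op 6 (replace /eta/2/1 82): {"dhe":[40,[34,51,87],[99,26,85,81,84],[60,82,82],[54,38,62]],"eta":[[68,70,61],{"omn":81,"yo":40,"zm":93},[0,82,59],{"g":22,"mva":3,"t":94,"yqa":47}],"kuy":[{"e":12,"s":75,"wma":31},[21,41,94,81,84],[41,94],[75,40,45,15]],"uq":[[90,52,55],{"a":38,"f":9,"wd":34},[46,60,77,59]]}
After op 7 (replace /kuy/3 81): {"dhe":[40,[34,51,87],[99,26,85,81,84],[60,82,82],[54,38,62]],"eta":[[68,70,61],{"omn":81,"yo":40,"zm":93},[0,82,59],{"g":22,"mva":3,"t":94,"yqa":47}],"kuy":[{"e":12,"s":75,"wma":31},[21,41,94,81,84],[41,94],81],"uq":[[90,52,55],{"a":38,"f":9,"wd":34},[46,60,77,59]]}
After op 8 (remove /eta/1/yo): {"dhe":[40,[34,51,87],[99,26,85,81,84],[60,82,82],[54,38,62]],"eta":[[68,70,61],{"omn":81,"zm":93},[0,82,59],{"g":22,"mva":3,"t":94,"yqa":47}],"kuy":[{"e":12,"s":75,"wma":31},[21,41,94,81,84],[41,94],81],"uq":[[90,52,55],{"a":38,"f":9,"wd":34},[46,60,77,59]]}
After op 9 (remove /dhe/4/0): {"dhe":[40,[34,51,87],[99,26,85,81,84],[60,82,82],[38,62]],"eta":[[68,70,61],{"omn":81,"zm":93},[0,82,59],{"g":22,"mva":3,"t":94,"yqa":47}],"kuy":[{"e":12,"s":75,"wma":31},[21,41,94,81,84],[41,94],81],"uq":[[90,52,55],{"a":38,"f":9,"wd":34},[46,60,77,59]]}
After op 10 (add /eta/2/0 14): {"dhe":[40,[34,51,87],[99,26,85,81,84],[60,82,82],[38,62]],"eta":[[68,70,61],{"omn":81,"zm":93},[14,0,82,59],{"g":22,"mva":3,"t":94,"yqa":47}],"kuy":[{"e":12,"s":75,"wma":31},[21,41,94,81,84],[41,94],81],"uq":[[90,52,55],{"a":38,"f":9,"wd":34},[46,60,77,59]]}
Size at path /uq/1: 3

Answer: 3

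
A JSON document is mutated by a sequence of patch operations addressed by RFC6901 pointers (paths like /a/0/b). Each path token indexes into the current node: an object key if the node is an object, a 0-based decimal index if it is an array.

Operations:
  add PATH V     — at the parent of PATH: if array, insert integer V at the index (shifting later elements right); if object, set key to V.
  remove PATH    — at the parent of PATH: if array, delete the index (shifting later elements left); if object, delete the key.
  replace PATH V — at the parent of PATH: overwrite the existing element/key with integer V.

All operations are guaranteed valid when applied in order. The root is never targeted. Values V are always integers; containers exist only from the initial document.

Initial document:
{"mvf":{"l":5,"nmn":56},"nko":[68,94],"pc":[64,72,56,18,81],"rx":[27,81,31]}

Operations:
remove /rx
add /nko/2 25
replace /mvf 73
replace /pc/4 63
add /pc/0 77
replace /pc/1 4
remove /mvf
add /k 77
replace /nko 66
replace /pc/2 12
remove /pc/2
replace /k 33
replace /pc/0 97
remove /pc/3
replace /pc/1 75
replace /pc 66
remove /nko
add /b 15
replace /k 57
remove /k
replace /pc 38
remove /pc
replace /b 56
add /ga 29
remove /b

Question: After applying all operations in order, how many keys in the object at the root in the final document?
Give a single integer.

Answer: 1

Derivation:
After op 1 (remove /rx): {"mvf":{"l":5,"nmn":56},"nko":[68,94],"pc":[64,72,56,18,81]}
After op 2 (add /nko/2 25): {"mvf":{"l":5,"nmn":56},"nko":[68,94,25],"pc":[64,72,56,18,81]}
After op 3 (replace /mvf 73): {"mvf":73,"nko":[68,94,25],"pc":[64,72,56,18,81]}
After op 4 (replace /pc/4 63): {"mvf":73,"nko":[68,94,25],"pc":[64,72,56,18,63]}
After op 5 (add /pc/0 77): {"mvf":73,"nko":[68,94,25],"pc":[77,64,72,56,18,63]}
After op 6 (replace /pc/1 4): {"mvf":73,"nko":[68,94,25],"pc":[77,4,72,56,18,63]}
After op 7 (remove /mvf): {"nko":[68,94,25],"pc":[77,4,72,56,18,63]}
After op 8 (add /k 77): {"k":77,"nko":[68,94,25],"pc":[77,4,72,56,18,63]}
After op 9 (replace /nko 66): {"k":77,"nko":66,"pc":[77,4,72,56,18,63]}
After op 10 (replace /pc/2 12): {"k":77,"nko":66,"pc":[77,4,12,56,18,63]}
After op 11 (remove /pc/2): {"k":77,"nko":66,"pc":[77,4,56,18,63]}
After op 12 (replace /k 33): {"k":33,"nko":66,"pc":[77,4,56,18,63]}
After op 13 (replace /pc/0 97): {"k":33,"nko":66,"pc":[97,4,56,18,63]}
After op 14 (remove /pc/3): {"k":33,"nko":66,"pc":[97,4,56,63]}
After op 15 (replace /pc/1 75): {"k":33,"nko":66,"pc":[97,75,56,63]}
After op 16 (replace /pc 66): {"k":33,"nko":66,"pc":66}
After op 17 (remove /nko): {"k":33,"pc":66}
After op 18 (add /b 15): {"b":15,"k":33,"pc":66}
After op 19 (replace /k 57): {"b":15,"k":57,"pc":66}
After op 20 (remove /k): {"b":15,"pc":66}
After op 21 (replace /pc 38): {"b":15,"pc":38}
After op 22 (remove /pc): {"b":15}
After op 23 (replace /b 56): {"b":56}
After op 24 (add /ga 29): {"b":56,"ga":29}
After op 25 (remove /b): {"ga":29}
Size at the root: 1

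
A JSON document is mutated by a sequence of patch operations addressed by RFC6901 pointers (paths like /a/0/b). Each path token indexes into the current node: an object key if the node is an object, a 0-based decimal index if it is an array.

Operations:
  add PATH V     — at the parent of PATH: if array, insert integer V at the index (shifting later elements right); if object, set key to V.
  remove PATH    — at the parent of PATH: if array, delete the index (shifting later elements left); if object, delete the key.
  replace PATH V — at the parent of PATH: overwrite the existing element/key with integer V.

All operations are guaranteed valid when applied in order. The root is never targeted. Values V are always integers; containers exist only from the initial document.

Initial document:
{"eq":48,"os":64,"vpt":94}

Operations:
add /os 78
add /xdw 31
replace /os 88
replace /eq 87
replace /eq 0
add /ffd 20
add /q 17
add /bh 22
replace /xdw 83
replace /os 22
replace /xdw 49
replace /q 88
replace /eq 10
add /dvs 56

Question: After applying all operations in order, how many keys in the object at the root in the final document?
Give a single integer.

After op 1 (add /os 78): {"eq":48,"os":78,"vpt":94}
After op 2 (add /xdw 31): {"eq":48,"os":78,"vpt":94,"xdw":31}
After op 3 (replace /os 88): {"eq":48,"os":88,"vpt":94,"xdw":31}
After op 4 (replace /eq 87): {"eq":87,"os":88,"vpt":94,"xdw":31}
After op 5 (replace /eq 0): {"eq":0,"os":88,"vpt":94,"xdw":31}
After op 6 (add /ffd 20): {"eq":0,"ffd":20,"os":88,"vpt":94,"xdw":31}
After op 7 (add /q 17): {"eq":0,"ffd":20,"os":88,"q":17,"vpt":94,"xdw":31}
After op 8 (add /bh 22): {"bh":22,"eq":0,"ffd":20,"os":88,"q":17,"vpt":94,"xdw":31}
After op 9 (replace /xdw 83): {"bh":22,"eq":0,"ffd":20,"os":88,"q":17,"vpt":94,"xdw":83}
After op 10 (replace /os 22): {"bh":22,"eq":0,"ffd":20,"os":22,"q":17,"vpt":94,"xdw":83}
After op 11 (replace /xdw 49): {"bh":22,"eq":0,"ffd":20,"os":22,"q":17,"vpt":94,"xdw":49}
After op 12 (replace /q 88): {"bh":22,"eq":0,"ffd":20,"os":22,"q":88,"vpt":94,"xdw":49}
After op 13 (replace /eq 10): {"bh":22,"eq":10,"ffd":20,"os":22,"q":88,"vpt":94,"xdw":49}
After op 14 (add /dvs 56): {"bh":22,"dvs":56,"eq":10,"ffd":20,"os":22,"q":88,"vpt":94,"xdw":49}
Size at the root: 8

Answer: 8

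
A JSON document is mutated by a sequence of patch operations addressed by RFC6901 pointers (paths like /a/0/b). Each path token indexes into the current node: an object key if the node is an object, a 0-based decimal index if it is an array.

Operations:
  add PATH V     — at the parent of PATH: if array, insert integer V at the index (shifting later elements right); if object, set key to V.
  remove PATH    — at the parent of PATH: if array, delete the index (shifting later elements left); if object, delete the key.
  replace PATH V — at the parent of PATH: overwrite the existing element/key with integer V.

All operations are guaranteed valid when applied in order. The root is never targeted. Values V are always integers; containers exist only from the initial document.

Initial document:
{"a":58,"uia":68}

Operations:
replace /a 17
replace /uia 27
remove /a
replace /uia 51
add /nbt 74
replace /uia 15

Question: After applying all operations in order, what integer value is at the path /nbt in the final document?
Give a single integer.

Answer: 74

Derivation:
After op 1 (replace /a 17): {"a":17,"uia":68}
After op 2 (replace /uia 27): {"a":17,"uia":27}
After op 3 (remove /a): {"uia":27}
After op 4 (replace /uia 51): {"uia":51}
After op 5 (add /nbt 74): {"nbt":74,"uia":51}
After op 6 (replace /uia 15): {"nbt":74,"uia":15}
Value at /nbt: 74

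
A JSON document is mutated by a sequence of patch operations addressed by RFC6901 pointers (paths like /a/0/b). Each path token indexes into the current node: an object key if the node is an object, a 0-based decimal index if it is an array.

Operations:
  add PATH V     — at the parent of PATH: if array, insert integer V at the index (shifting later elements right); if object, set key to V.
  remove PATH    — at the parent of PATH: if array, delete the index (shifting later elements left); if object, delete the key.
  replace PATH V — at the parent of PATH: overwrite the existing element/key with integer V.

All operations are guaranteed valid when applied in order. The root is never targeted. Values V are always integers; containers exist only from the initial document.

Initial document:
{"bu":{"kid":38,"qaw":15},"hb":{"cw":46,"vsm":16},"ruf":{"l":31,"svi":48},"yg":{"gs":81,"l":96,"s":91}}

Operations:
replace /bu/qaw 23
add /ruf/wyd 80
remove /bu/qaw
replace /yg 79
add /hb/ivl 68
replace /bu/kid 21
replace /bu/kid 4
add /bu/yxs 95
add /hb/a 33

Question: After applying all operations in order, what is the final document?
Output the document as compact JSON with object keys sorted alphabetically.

After op 1 (replace /bu/qaw 23): {"bu":{"kid":38,"qaw":23},"hb":{"cw":46,"vsm":16},"ruf":{"l":31,"svi":48},"yg":{"gs":81,"l":96,"s":91}}
After op 2 (add /ruf/wyd 80): {"bu":{"kid":38,"qaw":23},"hb":{"cw":46,"vsm":16},"ruf":{"l":31,"svi":48,"wyd":80},"yg":{"gs":81,"l":96,"s":91}}
After op 3 (remove /bu/qaw): {"bu":{"kid":38},"hb":{"cw":46,"vsm":16},"ruf":{"l":31,"svi":48,"wyd":80},"yg":{"gs":81,"l":96,"s":91}}
After op 4 (replace /yg 79): {"bu":{"kid":38},"hb":{"cw":46,"vsm":16},"ruf":{"l":31,"svi":48,"wyd":80},"yg":79}
After op 5 (add /hb/ivl 68): {"bu":{"kid":38},"hb":{"cw":46,"ivl":68,"vsm":16},"ruf":{"l":31,"svi":48,"wyd":80},"yg":79}
After op 6 (replace /bu/kid 21): {"bu":{"kid":21},"hb":{"cw":46,"ivl":68,"vsm":16},"ruf":{"l":31,"svi":48,"wyd":80},"yg":79}
After op 7 (replace /bu/kid 4): {"bu":{"kid":4},"hb":{"cw":46,"ivl":68,"vsm":16},"ruf":{"l":31,"svi":48,"wyd":80},"yg":79}
After op 8 (add /bu/yxs 95): {"bu":{"kid":4,"yxs":95},"hb":{"cw":46,"ivl":68,"vsm":16},"ruf":{"l":31,"svi":48,"wyd":80},"yg":79}
After op 9 (add /hb/a 33): {"bu":{"kid":4,"yxs":95},"hb":{"a":33,"cw":46,"ivl":68,"vsm":16},"ruf":{"l":31,"svi":48,"wyd":80},"yg":79}

Answer: {"bu":{"kid":4,"yxs":95},"hb":{"a":33,"cw":46,"ivl":68,"vsm":16},"ruf":{"l":31,"svi":48,"wyd":80},"yg":79}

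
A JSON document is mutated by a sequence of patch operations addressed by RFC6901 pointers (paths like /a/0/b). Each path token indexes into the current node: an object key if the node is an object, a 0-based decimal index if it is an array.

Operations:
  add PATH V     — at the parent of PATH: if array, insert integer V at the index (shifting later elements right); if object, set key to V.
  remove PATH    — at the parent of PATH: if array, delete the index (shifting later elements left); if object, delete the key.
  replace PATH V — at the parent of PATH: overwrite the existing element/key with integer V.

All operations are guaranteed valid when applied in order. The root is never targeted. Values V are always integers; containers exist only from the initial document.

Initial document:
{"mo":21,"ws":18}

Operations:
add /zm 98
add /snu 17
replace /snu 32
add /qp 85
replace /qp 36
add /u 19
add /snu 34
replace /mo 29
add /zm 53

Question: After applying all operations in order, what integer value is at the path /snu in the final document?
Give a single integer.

After op 1 (add /zm 98): {"mo":21,"ws":18,"zm":98}
After op 2 (add /snu 17): {"mo":21,"snu":17,"ws":18,"zm":98}
After op 3 (replace /snu 32): {"mo":21,"snu":32,"ws":18,"zm":98}
After op 4 (add /qp 85): {"mo":21,"qp":85,"snu":32,"ws":18,"zm":98}
After op 5 (replace /qp 36): {"mo":21,"qp":36,"snu":32,"ws":18,"zm":98}
After op 6 (add /u 19): {"mo":21,"qp":36,"snu":32,"u":19,"ws":18,"zm":98}
After op 7 (add /snu 34): {"mo":21,"qp":36,"snu":34,"u":19,"ws":18,"zm":98}
After op 8 (replace /mo 29): {"mo":29,"qp":36,"snu":34,"u":19,"ws":18,"zm":98}
After op 9 (add /zm 53): {"mo":29,"qp":36,"snu":34,"u":19,"ws":18,"zm":53}
Value at /snu: 34

Answer: 34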